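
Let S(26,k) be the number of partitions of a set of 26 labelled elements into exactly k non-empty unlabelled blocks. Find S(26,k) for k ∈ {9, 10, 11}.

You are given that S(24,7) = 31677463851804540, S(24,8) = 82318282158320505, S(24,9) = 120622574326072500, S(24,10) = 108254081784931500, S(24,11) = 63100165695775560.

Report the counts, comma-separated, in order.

i=25: T(25,8)=31677463851804540+8·82318282158320505=690223721118368580 | T(25,9)=82318282158320505+9·120622574326072500=1167921451092973005 | T(25,10)=120622574326072500+10·108254081784931500=1203163392175387500 | T(25,11)=108254081784931500+11·63100165695775560=802355904438462660
i=26: T(26,9)=690223721118368580+9·1167921451092973005=11201516780955125625 | T(26,10)=1167921451092973005+10·1203163392175387500=13199555372846848005 | T(26,11)=1203163392175387500+11·802355904438462660=10029078340998476760
Read S(26,9) = 11201516780955125625, S(26,10) = 13199555372846848005, S(26,11) = 10029078340998476760.

11201516780955125625, 13199555372846848005, 10029078340998476760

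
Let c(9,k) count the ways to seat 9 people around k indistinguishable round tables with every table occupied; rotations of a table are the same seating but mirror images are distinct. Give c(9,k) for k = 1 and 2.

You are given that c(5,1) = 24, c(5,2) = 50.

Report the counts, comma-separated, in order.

r6: T_6,1=5×24+0=120; T_6,2=5×50+24=274
r7: T_7,1=6×120+0=720; T_7,2=6×274+120=1764
r8: T_8,1=7×720+0=5040; T_8,2=7×1764+720=13068
r9: T_9,1=8×5040+0=40320; T_9,2=8×13068+5040=109584
Read c(9,1) = 40320, c(9,2) = 109584.

40320, 109584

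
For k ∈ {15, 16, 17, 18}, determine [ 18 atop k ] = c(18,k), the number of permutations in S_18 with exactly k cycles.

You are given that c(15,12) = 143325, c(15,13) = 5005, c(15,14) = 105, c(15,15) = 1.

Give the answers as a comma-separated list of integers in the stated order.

@16  (16,13):5005·15+143325→218400, (16,14):105·15+5005→6580, (16,15):1·15+105→120, (16,16):0·15+1→1
@17  (17,14):6580·16+218400→323680, (17,15):120·16+6580→8500, (17,16):1·16+120→136, (17,17):0·16+1→1
@18  (18,15):8500·17+323680→468180, (18,16):136·17+8500→10812, (18,17):1·17+136→153, (18,18):0·17+1→1
Read c(18,15) = 468180, c(18,16) = 10812, c(18,17) = 153, c(18,18) = 1.

468180, 10812, 153, 1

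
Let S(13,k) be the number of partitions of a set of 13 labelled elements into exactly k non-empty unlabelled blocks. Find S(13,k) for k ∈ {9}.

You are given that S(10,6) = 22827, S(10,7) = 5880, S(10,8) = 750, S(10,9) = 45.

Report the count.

359502

r11: T_11,7=7×5880+22827=63987; T_11,8=8×750+5880=11880; T_11,9=9×45+750=1155
r12: T_12,8=8×11880+63987=159027; T_12,9=9×1155+11880=22275
r13: T_13,9=9×22275+159027=359502
Read S(13,9) = 359502.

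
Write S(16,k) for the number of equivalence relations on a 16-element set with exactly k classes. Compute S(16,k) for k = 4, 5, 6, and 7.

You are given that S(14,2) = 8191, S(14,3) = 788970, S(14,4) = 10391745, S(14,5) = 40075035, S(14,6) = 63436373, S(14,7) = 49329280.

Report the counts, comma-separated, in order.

171798901, 1096190550, 2734926558, 3281882604

row 15: T[15][3]=3·788970+8191=2375101  T[15][4]=4·10391745+788970=42355950  T[15][5]=5·40075035+10391745=210766920  T[15][6]=6·63436373+40075035=420693273  T[15][7]=7·49329280+63436373=408741333
row 16: T[16][4]=4·42355950+2375101=171798901  T[16][5]=5·210766920+42355950=1096190550  T[16][6]=6·420693273+210766920=2734926558  T[16][7]=7·408741333+420693273=3281882604
Read S(16,4) = 171798901, S(16,5) = 1096190550, S(16,6) = 2734926558, S(16,7) = 3281882604.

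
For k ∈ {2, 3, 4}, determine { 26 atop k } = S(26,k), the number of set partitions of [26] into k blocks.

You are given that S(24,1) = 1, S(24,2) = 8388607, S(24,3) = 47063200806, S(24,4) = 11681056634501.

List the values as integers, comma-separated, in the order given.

33554431, 423610750290, 187226356946265

@25  (25,1):1·1+0→1, (25,2):8388607·2+1→16777215, (25,3):47063200806·3+8388607→141197991025, (25,4):11681056634501·4+47063200806→46771289738810
@26  (26,2):16777215·2+1→33554431, (26,3):141197991025·3+16777215→423610750290, (26,4):46771289738810·4+141197991025→187226356946265
Read S(26,2) = 33554431, S(26,3) = 423610750290, S(26,4) = 187226356946265.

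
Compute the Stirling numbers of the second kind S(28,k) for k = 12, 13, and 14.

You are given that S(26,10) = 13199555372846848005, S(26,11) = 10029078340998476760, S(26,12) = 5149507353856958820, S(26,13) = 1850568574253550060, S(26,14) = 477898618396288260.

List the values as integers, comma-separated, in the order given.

row 27: T[27][11]=11·10029078340998476760+13199555372846848005=123519417123830092365  T[27][12]=12·5149507353856958820+10029078340998476760=71823166587281982600  T[27][13]=13·1850568574253550060+5149507353856958820=29206898819153109600  T[27][14]=14·477898618396288260+1850568574253550060=8541149231801585700
row 28: T[28][12]=12·71823166587281982600+123519417123830092365=985397416171213883565  T[28][13]=13·29206898819153109600+71823166587281982600=451512851236272407400  T[28][14]=14·8541149231801585700+29206898819153109600=148782988064375309400
Read S(28,12) = 985397416171213883565, S(28,13) = 451512851236272407400, S(28,14) = 148782988064375309400.

985397416171213883565, 451512851236272407400, 148782988064375309400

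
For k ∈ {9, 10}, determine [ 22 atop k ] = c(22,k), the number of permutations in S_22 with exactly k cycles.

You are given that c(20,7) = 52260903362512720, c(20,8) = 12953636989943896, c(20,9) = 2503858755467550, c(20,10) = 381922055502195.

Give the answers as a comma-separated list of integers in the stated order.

@21  (21,8):12953636989943896·20+52260903362512720→311333643161390640, (21,9):2503858755467550·20+12953636989943896→63030812099294896, (21,10):381922055502195·20+2503858755467550→10142299865511450
@22  (22,9):63030812099294896·21+311333643161390640→1634980697246583456, (22,10):10142299865511450·21+63030812099294896→276019109275035346
Read c(22,9) = 1634980697246583456, c(22,10) = 276019109275035346.

1634980697246583456, 276019109275035346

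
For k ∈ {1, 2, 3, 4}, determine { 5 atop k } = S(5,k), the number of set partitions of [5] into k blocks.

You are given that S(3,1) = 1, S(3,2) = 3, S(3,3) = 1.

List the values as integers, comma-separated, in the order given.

1, 15, 25, 10

[4] T[4,1]:1*1+0=1 · T[4,2]:2*3+1=7 · T[4,3]:3*1+3=6 · T[4,4]:4*0+1=1
[5] T[5,1]:1*1+0=1 · T[5,2]:2*7+1=15 · T[5,3]:3*6+7=25 · T[5,4]:4*1+6=10
Read S(5,1) = 1, S(5,2) = 15, S(5,3) = 25, S(5,4) = 10.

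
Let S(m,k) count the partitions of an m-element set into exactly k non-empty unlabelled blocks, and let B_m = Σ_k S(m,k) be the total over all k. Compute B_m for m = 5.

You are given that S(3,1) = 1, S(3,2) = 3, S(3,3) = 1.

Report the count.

row 4: T[4][1]=1·1+0=1  T[4][2]=2·3+1=7  T[4][3]=3·1+3=6  T[4][4]=4·0+1=1
row 5: T[5][1]=1·1+0=1  T[5][2]=2·7+1=15  T[5][3]=3·6+7=25  T[5][4]=4·1+6=10  T[5][5]=5·0+1=1
B_5 = ΣS(5,k) = 1+15+25+10+1 = 52

52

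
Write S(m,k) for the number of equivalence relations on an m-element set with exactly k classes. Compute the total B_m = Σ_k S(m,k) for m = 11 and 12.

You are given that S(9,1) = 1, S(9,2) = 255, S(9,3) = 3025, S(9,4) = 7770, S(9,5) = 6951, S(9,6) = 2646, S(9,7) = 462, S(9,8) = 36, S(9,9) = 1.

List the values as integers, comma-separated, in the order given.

@10  (10,1):1·1+0→1, (10,2):255·2+1→511, (10,3):3025·3+255→9330, (10,4):7770·4+3025→34105, (10,5):6951·5+7770→42525, (10,6):2646·6+6951→22827, (10,7):462·7+2646→5880, (10,8):36·8+462→750, (10,9):1·9+36→45, (10,10):0·10+1→1
@11  (11,1):1·1+0→1, (11,2):511·2+1→1023, (11,3):9330·3+511→28501, (11,4):34105·4+9330→145750, (11,5):42525·5+34105→246730, (11,6):22827·6+42525→179487, (11,7):5880·7+22827→63987, (11,8):750·8+5880→11880, (11,9):45·9+750→1155, (11,10):1·10+45→55, (11,11):0·11+1→1
@12  (12,1):1·1+0→1, (12,2):1023·2+1→2047, (12,3):28501·3+1023→86526, (12,4):145750·4+28501→611501, (12,5):246730·5+145750→1379400, (12,6):179487·6+246730→1323652, (12,7):63987·7+179487→627396, (12,8):11880·8+63987→159027, (12,9):1155·9+11880→22275, (12,10):55·10+1155→1705, (12,11):1·11+55→66, (12,12):0·12+1→1
B_11 = ΣS(11,k) = 1+1023+28501+145750+246730+179487+63987+11880+1155+55+1 = 678570
B_12 = ΣS(12,k) = 1+2047+86526+611501+1379400+1323652+627396+159027+22275+1705+66+1 = 4213597

678570, 4213597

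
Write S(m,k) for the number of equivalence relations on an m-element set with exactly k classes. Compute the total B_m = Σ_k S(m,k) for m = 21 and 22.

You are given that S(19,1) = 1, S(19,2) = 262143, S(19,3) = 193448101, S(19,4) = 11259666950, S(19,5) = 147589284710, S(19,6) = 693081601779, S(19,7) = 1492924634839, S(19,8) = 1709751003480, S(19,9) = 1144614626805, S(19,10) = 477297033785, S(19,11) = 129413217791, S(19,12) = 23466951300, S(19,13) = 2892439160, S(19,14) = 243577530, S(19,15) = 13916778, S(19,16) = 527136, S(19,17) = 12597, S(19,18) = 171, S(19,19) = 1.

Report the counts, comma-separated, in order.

474869816156751, 4506715738447323

r20: T_20,1=1×1+0=1; T_20,2=2×262143+1=524287; T_20,3=3×193448101+262143=580606446; T_20,4=4×11259666950+193448101=45232115901; T_20,5=5×147589284710+11259666950=749206090500; T_20,6=6×693081601779+147589284710=4306078895384; T_20,7=7×1492924634839+693081601779=11143554045652; T_20,8=8×1709751003480+1492924634839=15170932662679; T_20,9=9×1144614626805+1709751003480=12011282644725; T_20,10=10×477297033785+1144614626805=5917584964655; T_20,11=11×129413217791+477297033785=1900842429486; T_20,12=12×23466951300+129413217791=411016633391; T_20,13=13×2892439160+23466951300=61068660380; T_20,14=14×243577530+2892439160=6302524580; T_20,15=15×13916778+243577530=452329200; T_20,16=16×527136+13916778=22350954; T_20,17=17×12597+527136=741285; T_20,18=18×171+12597=15675; T_20,19=19×1+171=190; T_20,20=20×0+1=1
r21: T_21,1=1×1+0=1; T_21,2=2×524287+1=1048575; T_21,3=3×580606446+524287=1742343625; T_21,4=4×45232115901+580606446=181509070050; T_21,5=5×749206090500+45232115901=3791262568401; T_21,6=6×4306078895384+749206090500=26585679462804; T_21,7=7×11143554045652+4306078895384=82310957214948; T_21,8=8×15170932662679+11143554045652=132511015347084; T_21,9=9×12011282644725+15170932662679=123272476465204; T_21,10=10×5917584964655+12011282644725=71187132291275; T_21,11=11×1900842429486+5917584964655=26826851689001; T_21,12=12×411016633391+1900842429486=6833042030178; T_21,13=13×61068660380+411016633391=1204909218331; T_21,14=14×6302524580+61068660380=149304004500; T_21,15=15×452329200+6302524580=13087462580; T_21,16=16×22350954+452329200=809944464; T_21,17=17×741285+22350954=34952799; T_21,18=18×15675+741285=1023435; T_21,19=19×190+15675=19285; T_21,20=20×1+190=210; T_21,21=21×0+1=1
r22: T_22,1=1×1+0=1; T_22,2=2×1048575+1=2097151; T_22,3=3×1742343625+1048575=5228079450; T_22,4=4×181509070050+1742343625=727778623825; T_22,5=5×3791262568401+181509070050=19137821912055; T_22,6=6×26585679462804+3791262568401=163305339345225; T_22,7=7×82310957214948+26585679462804=602762379967440; T_22,8=8×132511015347084+82310957214948=1142399079991620; T_22,9=9×123272476465204+132511015347084=1241963303533920; T_22,10=10×71187132291275+123272476465204=835143799377954; T_22,11=11×26826851689001+71187132291275=366282500870286; T_22,12=12×6833042030178+26826851689001=108823356051137; T_22,13=13×1204909218331+6833042030178=22496861868481; T_22,14=14×149304004500+1204909218331=3295165281331; T_22,15=15×13087462580+149304004500=345615943200; T_22,16=16×809944464+13087462580=26046574004; T_22,17=17×34952799+809944464=1404142047; T_22,18=18×1023435+34952799=53374629; T_22,19=19×19285+1023435=1389850; T_22,20=20×210+19285=23485; T_22,21=21×1+210=231; T_22,22=22×0+1=1
B_21 = ΣS(21,k) = 1+1048575+1742343625+181509070050+3791262568401+26585679462804+82310957214948+132511015347084+123272476465204+71187132291275+26826851689001+6833042030178+1204909218331+149304004500+13087462580+809944464+34952799+1023435+19285+210+1 = 474869816156751
B_22 = ΣS(22,k) = 1+2097151+5228079450+727778623825+19137821912055+163305339345225+602762379967440+1142399079991620+1241963303533920+835143799377954+366282500870286+108823356051137+22496861868481+3295165281331+345615943200+26046574004+1404142047+53374629+1389850+23485+231+1 = 4506715738447323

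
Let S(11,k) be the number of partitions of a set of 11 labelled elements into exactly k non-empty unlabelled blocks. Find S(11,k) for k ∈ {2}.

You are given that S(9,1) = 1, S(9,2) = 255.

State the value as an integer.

@10  (10,1):1·1+0→1, (10,2):255·2+1→511
@11  (11,2):511·2+1→1023
Read S(11,2) = 1023.

1023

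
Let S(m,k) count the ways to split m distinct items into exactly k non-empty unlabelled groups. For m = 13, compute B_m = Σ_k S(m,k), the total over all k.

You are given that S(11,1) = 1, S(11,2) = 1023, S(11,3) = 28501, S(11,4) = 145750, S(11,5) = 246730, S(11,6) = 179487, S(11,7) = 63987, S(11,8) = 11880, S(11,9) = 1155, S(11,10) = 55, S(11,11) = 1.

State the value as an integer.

27644437

row 12: T[12][1]=1·1+0=1  T[12][2]=2·1023+1=2047  T[12][3]=3·28501+1023=86526  T[12][4]=4·145750+28501=611501  T[12][5]=5·246730+145750=1379400  T[12][6]=6·179487+246730=1323652  T[12][7]=7·63987+179487=627396  T[12][8]=8·11880+63987=159027  T[12][9]=9·1155+11880=22275  T[12][10]=10·55+1155=1705  T[12][11]=11·1+55=66  T[12][12]=12·0+1=1
row 13: T[13][1]=1·1+0=1  T[13][2]=2·2047+1=4095  T[13][3]=3·86526+2047=261625  T[13][4]=4·611501+86526=2532530  T[13][5]=5·1379400+611501=7508501  T[13][6]=6·1323652+1379400=9321312  T[13][7]=7·627396+1323652=5715424  T[13][8]=8·159027+627396=1899612  T[13][9]=9·22275+159027=359502  T[13][10]=10·1705+22275=39325  T[13][11]=11·66+1705=2431  T[13][12]=12·1+66=78  T[13][13]=13·0+1=1
B_13 = ΣS(13,k) = 1+4095+261625+2532530+7508501+9321312+5715424+1899612+359502+39325+2431+78+1 = 27644437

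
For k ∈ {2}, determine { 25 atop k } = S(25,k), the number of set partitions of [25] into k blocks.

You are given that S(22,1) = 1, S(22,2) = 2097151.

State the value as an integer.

i=23: T(23,1)=0+1·1=1 | T(23,2)=1+2·2097151=4194303
i=24: T(24,1)=0+1·1=1 | T(24,2)=1+2·4194303=8388607
i=25: T(25,2)=1+2·8388607=16777215
Read S(25,2) = 16777215.

16777215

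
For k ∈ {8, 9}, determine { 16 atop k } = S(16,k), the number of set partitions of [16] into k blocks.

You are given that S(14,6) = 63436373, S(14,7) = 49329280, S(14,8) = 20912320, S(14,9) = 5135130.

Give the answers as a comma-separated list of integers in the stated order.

i=15: T(15,7)=63436373+7·49329280=408741333 | T(15,8)=49329280+8·20912320=216627840 | T(15,9)=20912320+9·5135130=67128490
i=16: T(16,8)=408741333+8·216627840=2141764053 | T(16,9)=216627840+9·67128490=820784250
Read S(16,8) = 2141764053, S(16,9) = 820784250.

2141764053, 820784250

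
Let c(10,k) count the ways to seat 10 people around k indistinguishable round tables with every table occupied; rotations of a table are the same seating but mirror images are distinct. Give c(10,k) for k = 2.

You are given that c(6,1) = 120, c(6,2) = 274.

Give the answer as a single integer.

1026576

@7  (7,1):120·6+0→720, (7,2):274·6+120→1764
@8  (8,1):720·7+0→5040, (8,2):1764·7+720→13068
@9  (9,1):5040·8+0→40320, (9,2):13068·8+5040→109584
@10  (10,2):109584·9+40320→1026576
Read c(10,2) = 1026576.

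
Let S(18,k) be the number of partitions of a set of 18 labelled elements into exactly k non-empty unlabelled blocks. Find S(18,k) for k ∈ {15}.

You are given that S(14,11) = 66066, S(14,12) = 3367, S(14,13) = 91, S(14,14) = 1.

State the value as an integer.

367200

row 15: T[15][12]=12·3367+66066=106470  T[15][13]=13·91+3367=4550  T[15][14]=14·1+91=105  T[15][15]=15·0+1=1
row 16: T[16][13]=13·4550+106470=165620  T[16][14]=14·105+4550=6020  T[16][15]=15·1+105=120
row 17: T[17][14]=14·6020+165620=249900  T[17][15]=15·120+6020=7820
row 18: T[18][15]=15·7820+249900=367200
Read S(18,15) = 367200.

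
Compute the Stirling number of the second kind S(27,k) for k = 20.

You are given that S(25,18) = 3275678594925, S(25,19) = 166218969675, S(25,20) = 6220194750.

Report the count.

@26  (26,19):166218969675·19+3275678594925→6433839018750, (26,20):6220194750·20+166218969675→290622864675
@27  (27,20):290622864675·20+6433839018750→12246296312250
Read S(27,20) = 12246296312250.

12246296312250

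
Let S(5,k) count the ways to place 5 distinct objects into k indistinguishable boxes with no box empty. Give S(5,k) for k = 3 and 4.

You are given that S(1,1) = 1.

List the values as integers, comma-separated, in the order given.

25, 10

i=2: T(2,1)=0+1·1=1 | T(2,2)=1+2·0=1
i=3: T(3,1)=0+1·1=1 | T(3,2)=1+2·1=3 | T(3,3)=1+3·0=1
i=4: T(4,2)=1+2·3=7 | T(4,3)=3+3·1=6 | T(4,4)=1+4·0=1
i=5: T(5,3)=7+3·6=25 | T(5,4)=6+4·1=10
Read S(5,3) = 25, S(5,4) = 10.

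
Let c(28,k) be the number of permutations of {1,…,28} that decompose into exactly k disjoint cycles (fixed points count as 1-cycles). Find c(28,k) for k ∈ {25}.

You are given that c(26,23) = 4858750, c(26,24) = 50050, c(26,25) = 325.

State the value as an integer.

7739550

@27  (27,24):50050·26+4858750→6160050, (27,25):325·26+50050→58500
@28  (28,25):58500·27+6160050→7739550
Read c(28,25) = 7739550.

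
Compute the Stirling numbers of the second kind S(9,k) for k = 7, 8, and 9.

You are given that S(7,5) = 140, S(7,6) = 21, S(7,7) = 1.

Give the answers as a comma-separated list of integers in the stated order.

row 8: T[8][6]=6·21+140=266  T[8][7]=7·1+21=28  T[8][8]=8·0+1=1
row 9: T[9][7]=7·28+266=462  T[9][8]=8·1+28=36  T[9][9]=9·0+1=1
Read S(9,7) = 462, S(9,8) = 36, S(9,9) = 1.

462, 36, 1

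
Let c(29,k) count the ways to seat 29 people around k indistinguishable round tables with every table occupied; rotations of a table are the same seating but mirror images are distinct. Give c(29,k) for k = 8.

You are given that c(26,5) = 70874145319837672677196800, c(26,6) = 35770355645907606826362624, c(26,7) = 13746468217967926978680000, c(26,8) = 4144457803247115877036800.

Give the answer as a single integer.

114481515057741551880042390144

[27] T[27,6]:26*35770355645907606826362624+70874145319837672677196800=1000903392113435450162625024 · T[27,7]:26*13746468217967926978680000+35770355645907606826362624=393178529313073708272042624 · T[27,8]:26*4144457803247115877036800+13746468217967926978680000=121502371102392939781636800
[28] T[28,7]:27*393178529313073708272042624+1000903392113435450162625024=11616723683566425573507775872 · T[28,8]:27*121502371102392939781636800+393178529313073708272042624=3673742549077683082376236224
[29] T[29,8]:28*3673742549077683082376236224+11616723683566425573507775872=114481515057741551880042390144
Read c(29,8) = 114481515057741551880042390144.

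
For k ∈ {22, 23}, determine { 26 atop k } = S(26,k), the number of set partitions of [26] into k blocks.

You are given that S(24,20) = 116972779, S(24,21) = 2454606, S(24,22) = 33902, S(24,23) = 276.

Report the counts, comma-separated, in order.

i=25: T(25,21)=116972779+21·2454606=168519505 | T(25,22)=2454606+22·33902=3200450 | T(25,23)=33902+23·276=40250
i=26: T(26,22)=168519505+22·3200450=238929405 | T(26,23)=3200450+23·40250=4126200
Read S(26,22) = 238929405, S(26,23) = 4126200.

238929405, 4126200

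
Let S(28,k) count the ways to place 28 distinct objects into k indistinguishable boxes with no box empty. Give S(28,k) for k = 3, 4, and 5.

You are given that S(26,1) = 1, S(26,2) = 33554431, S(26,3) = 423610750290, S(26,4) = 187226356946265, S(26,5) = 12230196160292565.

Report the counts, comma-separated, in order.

3812664524766, 2998587019946701, 307440364830580800

@27  (27,2):33554431·2+1→67108863, (27,3):423610750290·3+33554431→1270865805301, (27,4):187226356946265·4+423610750290→749329038535350, (27,5):12230196160292565·5+187226356946265→61338207158409090
@28  (28,3):1270865805301·3+67108863→3812664524766, (28,4):749329038535350·4+1270865805301→2998587019946701, (28,5):61338207158409090·5+749329038535350→307440364830580800
Read S(28,3) = 3812664524766, S(28,4) = 2998587019946701, S(28,5) = 307440364830580800.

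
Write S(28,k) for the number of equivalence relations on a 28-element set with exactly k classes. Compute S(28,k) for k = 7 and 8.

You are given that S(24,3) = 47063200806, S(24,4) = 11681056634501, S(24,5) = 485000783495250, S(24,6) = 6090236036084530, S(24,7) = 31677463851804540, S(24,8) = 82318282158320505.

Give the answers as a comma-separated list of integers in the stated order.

82892803728383735268, 392678226281361931131

[25] T[25,4]:4*11681056634501+47063200806=46771289738810 · T[25,5]:5*485000783495250+11681056634501=2436684974110751 · T[25,6]:6*6090236036084530+485000783495250=37026417000002430 · T[25,7]:7*31677463851804540+6090236036084530=227832482998716310 · T[25,8]:8*82318282158320505+31677463851804540=690223721118368580
[26] T[26,5]:5*2436684974110751+46771289738810=12230196160292565 · T[26,6]:6*37026417000002430+2436684974110751=224595186974125331 · T[26,7]:7*227832482998716310+37026417000002430=1631853797991016600 · T[26,8]:8*690223721118368580+227832482998716310=5749622251945664950
[27] T[27,6]:6*224595186974125331+12230196160292565=1359801318005044551 · T[27,7]:7*1631853797991016600+224595186974125331=11647571772911241531 · T[27,8]:8*5749622251945664950+1631853797991016600=47628831813556336200
[28] T[28,7]:7*11647571772911241531+1359801318005044551=82892803728383735268 · T[28,8]:8*47628831813556336200+11647571772911241531=392678226281361931131
Read S(28,7) = 82892803728383735268, S(28,8) = 392678226281361931131.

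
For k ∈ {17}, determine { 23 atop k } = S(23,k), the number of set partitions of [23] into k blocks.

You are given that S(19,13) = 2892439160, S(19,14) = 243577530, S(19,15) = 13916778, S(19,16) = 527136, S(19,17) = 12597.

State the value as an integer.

49916988803

row 20: T[20][14]=14·243577530+2892439160=6302524580  T[20][15]=15·13916778+243577530=452329200  T[20][16]=16·527136+13916778=22350954  T[20][17]=17·12597+527136=741285
row 21: T[21][15]=15·452329200+6302524580=13087462580  T[21][16]=16·22350954+452329200=809944464  T[21][17]=17·741285+22350954=34952799
row 22: T[22][16]=16·809944464+13087462580=26046574004  T[22][17]=17·34952799+809944464=1404142047
row 23: T[23][17]=17·1404142047+26046574004=49916988803
Read S(23,17) = 49916988803.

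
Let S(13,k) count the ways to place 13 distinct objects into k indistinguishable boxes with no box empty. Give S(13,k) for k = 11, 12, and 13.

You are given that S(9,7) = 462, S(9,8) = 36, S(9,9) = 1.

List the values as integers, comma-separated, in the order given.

2431, 78, 1

[10] T[10,8]:8*36+462=750 · T[10,9]:9*1+36=45 · T[10,10]:10*0+1=1
[11] T[11,9]:9*45+750=1155 · T[11,10]:10*1+45=55 · T[11,11]:11*0+1=1
[12] T[12,10]:10*55+1155=1705 · T[12,11]:11*1+55=66 · T[12,12]:12*0+1=1
[13] T[13,11]:11*66+1705=2431 · T[13,12]:12*1+66=78 · T[13,13]:13*0+1=1
Read S(13,11) = 2431, S(13,12) = 78, S(13,13) = 1.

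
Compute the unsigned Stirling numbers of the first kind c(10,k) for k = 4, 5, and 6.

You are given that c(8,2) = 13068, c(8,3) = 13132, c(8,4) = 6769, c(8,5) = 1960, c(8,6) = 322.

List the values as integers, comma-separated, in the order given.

r9: T_9,3=8×13132+13068=118124; T_9,4=8×6769+13132=67284; T_9,5=8×1960+6769=22449; T_9,6=8×322+1960=4536
r10: T_10,4=9×67284+118124=723680; T_10,5=9×22449+67284=269325; T_10,6=9×4536+22449=63273
Read c(10,4) = 723680, c(10,5) = 269325, c(10,6) = 63273.

723680, 269325, 63273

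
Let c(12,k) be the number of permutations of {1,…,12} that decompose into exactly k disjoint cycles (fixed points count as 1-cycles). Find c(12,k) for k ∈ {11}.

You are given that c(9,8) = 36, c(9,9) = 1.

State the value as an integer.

66

r10: T_10,9=9×1+36=45; T_10,10=9×0+1=1
r11: T_11,10=10×1+45=55; T_11,11=10×0+1=1
r12: T_12,11=11×1+55=66
Read c(12,11) = 66.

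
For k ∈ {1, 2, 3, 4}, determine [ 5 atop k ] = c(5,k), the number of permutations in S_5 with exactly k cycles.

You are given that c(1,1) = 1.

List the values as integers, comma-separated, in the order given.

24, 50, 35, 10

r2: T_2,1=1×1+0=1; T_2,2=1×0+1=1
r3: T_3,1=2×1+0=2; T_3,2=2×1+1=3; T_3,3=2×0+1=1
r4: T_4,1=3×2+0=6; T_4,2=3×3+2=11; T_4,3=3×1+3=6; T_4,4=3×0+1=1
r5: T_5,1=4×6+0=24; T_5,2=4×11+6=50; T_5,3=4×6+11=35; T_5,4=4×1+6=10
Read c(5,1) = 24, c(5,2) = 50, c(5,3) = 35, c(5,4) = 10.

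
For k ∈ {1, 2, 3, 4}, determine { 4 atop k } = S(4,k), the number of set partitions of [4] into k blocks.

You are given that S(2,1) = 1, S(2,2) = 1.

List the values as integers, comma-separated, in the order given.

1, 7, 6, 1

r3: T_3,1=1×1+0=1; T_3,2=2×1+1=3; T_3,3=3×0+1=1
r4: T_4,1=1×1+0=1; T_4,2=2×3+1=7; T_4,3=3×1+3=6; T_4,4=4×0+1=1
Read S(4,1) = 1, S(4,2) = 7, S(4,3) = 6, S(4,4) = 1.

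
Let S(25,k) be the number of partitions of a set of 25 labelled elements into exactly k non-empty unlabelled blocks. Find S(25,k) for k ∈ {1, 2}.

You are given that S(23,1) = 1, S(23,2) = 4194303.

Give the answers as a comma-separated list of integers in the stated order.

[24] T[24,1]:1*1+0=1 · T[24,2]:2*4194303+1=8388607
[25] T[25,1]:1*1+0=1 · T[25,2]:2*8388607+1=16777215
Read S(25,1) = 1, S(25,2) = 16777215.

1, 16777215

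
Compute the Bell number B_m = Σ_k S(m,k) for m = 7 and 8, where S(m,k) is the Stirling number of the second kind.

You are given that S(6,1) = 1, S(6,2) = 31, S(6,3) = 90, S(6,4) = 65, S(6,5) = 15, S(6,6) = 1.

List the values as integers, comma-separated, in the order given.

877, 4140

i=7: T(7,1)=0+1·1=1 | T(7,2)=1+2·31=63 | T(7,3)=31+3·90=301 | T(7,4)=90+4·65=350 | T(7,5)=65+5·15=140 | T(7,6)=15+6·1=21 | T(7,7)=1+7·0=1
i=8: T(8,1)=0+1·1=1 | T(8,2)=1+2·63=127 | T(8,3)=63+3·301=966 | T(8,4)=301+4·350=1701 | T(8,5)=350+5·140=1050 | T(8,6)=140+6·21=266 | T(8,7)=21+7·1=28 | T(8,8)=1+8·0=1
B_7 = ΣS(7,k) = 1+63+301+350+140+21+1 = 877
B_8 = ΣS(8,k) = 1+127+966+1701+1050+266+28+1 = 4140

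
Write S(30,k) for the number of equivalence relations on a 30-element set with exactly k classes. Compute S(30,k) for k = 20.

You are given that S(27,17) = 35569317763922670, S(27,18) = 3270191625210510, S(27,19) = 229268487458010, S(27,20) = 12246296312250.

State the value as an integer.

581535955088511150

row 28: T[28][18]=18·3270191625210510+35569317763922670=94432767017711850  T[28][19]=19·229268487458010+3270191625210510=7626292886912700  T[28][20]=20·12246296312250+229268487458010=474194413703010
row 29: T[29][19]=19·7626292886912700+94432767017711850=239332331869053150  T[29][20]=20·474194413703010+7626292886912700=17110181160972900
row 30: T[30][20]=20·17110181160972900+239332331869053150=581535955088511150
Read S(30,20) = 581535955088511150.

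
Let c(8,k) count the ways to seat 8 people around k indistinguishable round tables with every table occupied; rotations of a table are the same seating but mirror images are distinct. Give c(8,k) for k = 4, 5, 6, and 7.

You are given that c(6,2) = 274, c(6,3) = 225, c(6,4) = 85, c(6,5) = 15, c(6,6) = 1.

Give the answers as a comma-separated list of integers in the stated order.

6769, 1960, 322, 28

[7] T[7,3]:6*225+274=1624 · T[7,4]:6*85+225=735 · T[7,5]:6*15+85=175 · T[7,6]:6*1+15=21 · T[7,7]:6*0+1=1
[8] T[8,4]:7*735+1624=6769 · T[8,5]:7*175+735=1960 · T[8,6]:7*21+175=322 · T[8,7]:7*1+21=28
Read c(8,4) = 6769, c(8,5) = 1960, c(8,6) = 322, c(8,7) = 28.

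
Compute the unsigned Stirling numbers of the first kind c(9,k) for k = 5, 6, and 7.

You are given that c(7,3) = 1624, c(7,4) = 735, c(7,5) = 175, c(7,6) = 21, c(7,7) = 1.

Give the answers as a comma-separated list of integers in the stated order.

22449, 4536, 546

row 8: T[8][4]=7·735+1624=6769  T[8][5]=7·175+735=1960  T[8][6]=7·21+175=322  T[8][7]=7·1+21=28
row 9: T[9][5]=8·1960+6769=22449  T[9][6]=8·322+1960=4536  T[9][7]=8·28+322=546
Read c(9,5) = 22449, c(9,6) = 4536, c(9,7) = 546.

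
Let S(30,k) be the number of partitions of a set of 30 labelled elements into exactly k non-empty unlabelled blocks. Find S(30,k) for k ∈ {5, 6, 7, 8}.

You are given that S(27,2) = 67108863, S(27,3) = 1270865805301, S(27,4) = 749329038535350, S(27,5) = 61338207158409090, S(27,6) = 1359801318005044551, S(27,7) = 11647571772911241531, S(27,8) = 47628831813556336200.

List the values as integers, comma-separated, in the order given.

r28: T_28,3=3×1270865805301+67108863=3812664524766; T_28,4=4×749329038535350+1270865805301=2998587019946701; T_28,5=5×61338207158409090+749329038535350=307440364830580800; T_28,6=6×1359801318005044551+61338207158409090=8220146115188676396; T_28,7=7×11647571772911241531+1359801318005044551=82892803728383735268; T_28,8=8×47628831813556336200+11647571772911241531=392678226281361931131
r29: T_29,4=4×2998587019946701+3812664524766=11998160744311570; T_29,5=5×307440364830580800+2998587019946701=1540200411172850701; T_29,6=6×8220146115188676396+307440364830580800=49628317055962639176; T_29,7=7×82892803728383735268+8220146115188676396=588469772213874823272; T_29,8=8×392678226281361931131+82892803728383735268=3224318613979279184316
r30: T_30,5=5×1540200411172850701+11998160744311570=7713000216608565075; T_30,6=6×49628317055962639176+1540200411172850701=299310102746948685757; T_30,7=7×588469772213874823272+49628317055962639176=4168916722553086402080; T_30,8=8×3224318613979279184316+588469772213874823272=26383018684048108297800
Read S(30,5) = 7713000216608565075, S(30,6) = 299310102746948685757, S(30,7) = 4168916722553086402080, S(30,8) = 26383018684048108297800.

7713000216608565075, 299310102746948685757, 4168916722553086402080, 26383018684048108297800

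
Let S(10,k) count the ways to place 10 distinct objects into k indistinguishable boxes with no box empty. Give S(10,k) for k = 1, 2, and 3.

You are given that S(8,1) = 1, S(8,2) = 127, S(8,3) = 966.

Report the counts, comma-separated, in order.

row 9: T[9][1]=1·1+0=1  T[9][2]=2·127+1=255  T[9][3]=3·966+127=3025
row 10: T[10][1]=1·1+0=1  T[10][2]=2·255+1=511  T[10][3]=3·3025+255=9330
Read S(10,1) = 1, S(10,2) = 511, S(10,3) = 9330.

1, 511, 9330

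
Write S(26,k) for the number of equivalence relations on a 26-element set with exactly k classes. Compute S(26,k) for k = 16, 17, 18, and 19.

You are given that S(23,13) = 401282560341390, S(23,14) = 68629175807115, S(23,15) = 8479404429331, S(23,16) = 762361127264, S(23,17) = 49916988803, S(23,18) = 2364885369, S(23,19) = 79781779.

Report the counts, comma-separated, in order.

@24  (24,14):68629175807115·14+401282560341390→1362091021641000, (24,15):8479404429331·15+68629175807115→195820242247080, (24,16):762361127264·16+8479404429331→20677182465555, (24,17):49916988803·17+762361127264→1610949936915, (24,18):2364885369·18+49916988803→92484925445, (24,19):79781779·19+2364885369→3880739170
@25  (25,15):195820242247080·15+1362091021641000→4299394655347200, (25,16):20677182465555·16+195820242247080→526655161695960, (25,17):1610949936915·17+20677182465555→48063331393110, (25,18):92484925445·18+1610949936915→3275678594925, (25,19):3880739170·19+92484925445→166218969675
@26  (26,16):526655161695960·16+4299394655347200→12725877242482560, (26,17):48063331393110·17+526655161695960→1343731795378830, (26,18):3275678594925·18+48063331393110→107025546101760, (26,19):166218969675·19+3275678594925→6433839018750
Read S(26,16) = 12725877242482560, S(26,17) = 1343731795378830, S(26,18) = 107025546101760, S(26,19) = 6433839018750.

12725877242482560, 1343731795378830, 107025546101760, 6433839018750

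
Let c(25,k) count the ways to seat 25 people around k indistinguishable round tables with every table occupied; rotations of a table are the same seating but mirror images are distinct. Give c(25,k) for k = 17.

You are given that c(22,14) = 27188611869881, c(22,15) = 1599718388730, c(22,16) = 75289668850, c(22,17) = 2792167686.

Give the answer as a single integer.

290886679867135

i=23: T(23,15)=27188611869881+22·1599718388730=62382416421941 | T(23,16)=1599718388730+22·75289668850=3256091103430 | T(23,17)=75289668850+22·2792167686=136717357942
i=24: T(24,16)=62382416421941+23·3256091103430=137272511800831 | T(24,17)=3256091103430+23·136717357942=6400590336096
i=25: T(25,17)=137272511800831+24·6400590336096=290886679867135
Read c(25,17) = 290886679867135.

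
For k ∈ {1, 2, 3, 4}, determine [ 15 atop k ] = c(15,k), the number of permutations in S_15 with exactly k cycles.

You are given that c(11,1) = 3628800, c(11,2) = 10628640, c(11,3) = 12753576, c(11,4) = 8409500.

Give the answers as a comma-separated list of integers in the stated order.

@12  (12,1):3628800·11+0→39916800, (12,2):10628640·11+3628800→120543840, (12,3):12753576·11+10628640→150917976, (12,4):8409500·11+12753576→105258076
@13  (13,1):39916800·12+0→479001600, (13,2):120543840·12+39916800→1486442880, (13,3):150917976·12+120543840→1931559552, (13,4):105258076·12+150917976→1414014888
@14  (14,1):479001600·13+0→6227020800, (14,2):1486442880·13+479001600→19802759040, (14,3):1931559552·13+1486442880→26596717056, (14,4):1414014888·13+1931559552→20313753096
@15  (15,1):6227020800·14+0→87178291200, (15,2):19802759040·14+6227020800→283465647360, (15,3):26596717056·14+19802759040→392156797824, (15,4):20313753096·14+26596717056→310989260400
Read c(15,1) = 87178291200, c(15,2) = 283465647360, c(15,3) = 392156797824, c(15,4) = 310989260400.

87178291200, 283465647360, 392156797824, 310989260400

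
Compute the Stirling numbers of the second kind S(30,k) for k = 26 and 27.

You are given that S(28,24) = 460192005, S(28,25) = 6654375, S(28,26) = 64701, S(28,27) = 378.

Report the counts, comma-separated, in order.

r29: T_29,25=25×6654375+460192005=626551380; T_29,26=26×64701+6654375=8336601; T_29,27=27×378+64701=74907
r30: T_30,26=26×8336601+626551380=843303006; T_30,27=27×74907+8336601=10359090
Read S(30,26) = 843303006, S(30,27) = 10359090.

843303006, 10359090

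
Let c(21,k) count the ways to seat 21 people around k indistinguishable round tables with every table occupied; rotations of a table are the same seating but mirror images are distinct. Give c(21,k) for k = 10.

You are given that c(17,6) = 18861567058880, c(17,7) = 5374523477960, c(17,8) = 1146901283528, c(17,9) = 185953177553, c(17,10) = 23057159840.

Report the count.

@18  (18,7):5374523477960·17+18861567058880→110228466184200, (18,8):1146901283528·17+5374523477960→24871845297936, (18,9):185953177553·17+1146901283528→4308105301929, (18,10):23057159840·17+185953177553→577924894833
@19  (19,8):24871845297936·18+110228466184200→557921681547048, (19,9):4308105301929·18+24871845297936→102417740732658, (19,10):577924894833·18+4308105301929→14710753408923
@20  (20,9):102417740732658·19+557921681547048→2503858755467550, (20,10):14710753408923·19+102417740732658→381922055502195
@21  (21,10):381922055502195·20+2503858755467550→10142299865511450
Read c(21,10) = 10142299865511450.

10142299865511450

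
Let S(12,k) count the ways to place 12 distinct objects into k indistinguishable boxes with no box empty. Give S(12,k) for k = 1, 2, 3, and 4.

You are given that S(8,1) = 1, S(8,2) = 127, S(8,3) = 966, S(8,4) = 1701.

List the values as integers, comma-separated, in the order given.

1, 2047, 86526, 611501

@9  (9,1):1·1+0→1, (9,2):127·2+1→255, (9,3):966·3+127→3025, (9,4):1701·4+966→7770
@10  (10,1):1·1+0→1, (10,2):255·2+1→511, (10,3):3025·3+255→9330, (10,4):7770·4+3025→34105
@11  (11,1):1·1+0→1, (11,2):511·2+1→1023, (11,3):9330·3+511→28501, (11,4):34105·4+9330→145750
@12  (12,1):1·1+0→1, (12,2):1023·2+1→2047, (12,3):28501·3+1023→86526, (12,4):145750·4+28501→611501
Read S(12,1) = 1, S(12,2) = 2047, S(12,3) = 86526, S(12,4) = 611501.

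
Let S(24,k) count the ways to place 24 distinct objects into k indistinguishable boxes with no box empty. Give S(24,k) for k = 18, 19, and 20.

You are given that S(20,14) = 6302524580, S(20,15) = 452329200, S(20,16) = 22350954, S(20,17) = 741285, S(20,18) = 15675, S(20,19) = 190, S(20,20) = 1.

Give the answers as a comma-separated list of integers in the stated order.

@21  (21,15):452329200·15+6302524580→13087462580, (21,16):22350954·16+452329200→809944464, (21,17):741285·17+22350954→34952799, (21,18):15675·18+741285→1023435, (21,19):190·19+15675→19285, (21,20):1·20+190→210
@22  (22,16):809944464·16+13087462580→26046574004, (22,17):34952799·17+809944464→1404142047, (22,18):1023435·18+34952799→53374629, (22,19):19285·19+1023435→1389850, (22,20):210·20+19285→23485
@23  (23,17):1404142047·17+26046574004→49916988803, (23,18):53374629·18+1404142047→2364885369, (23,19):1389850·19+53374629→79781779, (23,20):23485·20+1389850→1859550
@24  (24,18):2364885369·18+49916988803→92484925445, (24,19):79781779·19+2364885369→3880739170, (24,20):1859550·20+79781779→116972779
Read S(24,18) = 92484925445, S(24,19) = 3880739170, S(24,20) = 116972779.

92484925445, 3880739170, 116972779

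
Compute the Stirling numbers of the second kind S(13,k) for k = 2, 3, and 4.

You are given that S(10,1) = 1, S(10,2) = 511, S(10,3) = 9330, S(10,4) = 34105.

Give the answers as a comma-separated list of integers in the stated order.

4095, 261625, 2532530

@11  (11,1):1·1+0→1, (11,2):511·2+1→1023, (11,3):9330·3+511→28501, (11,4):34105·4+9330→145750
@12  (12,1):1·1+0→1, (12,2):1023·2+1→2047, (12,3):28501·3+1023→86526, (12,4):145750·4+28501→611501
@13  (13,2):2047·2+1→4095, (13,3):86526·3+2047→261625, (13,4):611501·4+86526→2532530
Read S(13,2) = 4095, S(13,3) = 261625, S(13,4) = 2532530.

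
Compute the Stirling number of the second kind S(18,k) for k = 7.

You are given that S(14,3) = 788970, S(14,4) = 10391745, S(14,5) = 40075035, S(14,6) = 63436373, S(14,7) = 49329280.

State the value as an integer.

r15: T_15,4=4×10391745+788970=42355950; T_15,5=5×40075035+10391745=210766920; T_15,6=6×63436373+40075035=420693273; T_15,7=7×49329280+63436373=408741333
r16: T_16,5=5×210766920+42355950=1096190550; T_16,6=6×420693273+210766920=2734926558; T_16,7=7×408741333+420693273=3281882604
r17: T_17,6=6×2734926558+1096190550=17505749898; T_17,7=7×3281882604+2734926558=25708104786
r18: T_18,7=7×25708104786+17505749898=197462483400
Read S(18,7) = 197462483400.

197462483400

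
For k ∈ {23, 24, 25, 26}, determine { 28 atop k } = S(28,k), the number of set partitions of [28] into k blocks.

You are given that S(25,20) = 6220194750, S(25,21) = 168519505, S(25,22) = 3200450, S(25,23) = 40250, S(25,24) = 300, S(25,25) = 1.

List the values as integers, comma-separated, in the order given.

22693687380, 460192005, 6654375, 64701

r26: T_26,21=21×168519505+6220194750=9759104355; T_26,22=22×3200450+168519505=238929405; T_26,23=23×40250+3200450=4126200; T_26,24=24×300+40250=47450; T_26,25=25×1+300=325; T_26,26=26×0+1=1
r27: T_27,22=22×238929405+9759104355=15015551265; T_27,23=23×4126200+238929405=333832005; T_27,24=24×47450+4126200=5265000; T_27,25=25×325+47450=55575; T_27,26=26×1+325=351
r28: T_28,23=23×333832005+15015551265=22693687380; T_28,24=24×5265000+333832005=460192005; T_28,25=25×55575+5265000=6654375; T_28,26=26×351+55575=64701
Read S(28,23) = 22693687380, S(28,24) = 460192005, S(28,25) = 6654375, S(28,26) = 64701.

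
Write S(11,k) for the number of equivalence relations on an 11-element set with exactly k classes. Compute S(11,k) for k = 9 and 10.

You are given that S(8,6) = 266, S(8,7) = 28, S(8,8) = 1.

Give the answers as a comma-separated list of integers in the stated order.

[9] T[9,7]:7*28+266=462 · T[9,8]:8*1+28=36 · T[9,9]:9*0+1=1
[10] T[10,8]:8*36+462=750 · T[10,9]:9*1+36=45 · T[10,10]:10*0+1=1
[11] T[11,9]:9*45+750=1155 · T[11,10]:10*1+45=55
Read S(11,9) = 1155, S(11,10) = 55.

1155, 55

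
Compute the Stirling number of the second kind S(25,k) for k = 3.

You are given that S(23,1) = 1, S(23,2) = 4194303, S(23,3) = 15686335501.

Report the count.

141197991025

row 24: T[24][2]=2·4194303+1=8388607  T[24][3]=3·15686335501+4194303=47063200806
row 25: T[25][3]=3·47063200806+8388607=141197991025
Read S(25,3) = 141197991025.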